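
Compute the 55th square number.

55² = 3025.

3025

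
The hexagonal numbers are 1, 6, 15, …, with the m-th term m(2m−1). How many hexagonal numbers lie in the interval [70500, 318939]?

212

The n-th hexagonal number is n(2n−1).
Smallest index with value ≥ 70500: n = 188 (giving 70500).
Largest index with value ≤ 318939: n = 399 (giving 318003).
Indices 188 through 399: 212 terms.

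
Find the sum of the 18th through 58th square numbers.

Σ_{i=18}^{58} i² = 66729 − 1785 = 64944.

64944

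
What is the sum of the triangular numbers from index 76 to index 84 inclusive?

Σ i(i+1)/2 = (Σi² + Σi) / 2 over i = 76..84.
Σi = 3570 − 2850 = 720 and Σi² = 201110 − 143450 = 57660.
(1·57660 + 1·720) / 2 = 58380/2 = 29190.

29190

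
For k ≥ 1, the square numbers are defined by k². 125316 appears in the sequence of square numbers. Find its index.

354

We need n² = 125316, so n = √125316 = 354.
Check: 354² = 125316. ✓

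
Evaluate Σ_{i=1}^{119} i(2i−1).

Σ i(2i−1) = 2Σi² − Σi over i = 1..119.
Σi = 7140 and Σi² = 568820.
2·568820 − 1·7140 = 1130500.

1130500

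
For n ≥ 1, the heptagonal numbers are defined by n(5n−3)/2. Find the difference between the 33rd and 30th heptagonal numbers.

468

33·(5·33 − 3)/2 = 2673 and 30·(5·30 − 3)/2 = 2205.
Difference: 2673 − 2205 = 468.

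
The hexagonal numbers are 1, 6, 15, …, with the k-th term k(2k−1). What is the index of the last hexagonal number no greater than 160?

9

Solve n(2n−1) ≤ 160 for integer n.
n = 9 gives 153 ≤ 160, while n = 10 gives 190 > 160; so the answer is index 9.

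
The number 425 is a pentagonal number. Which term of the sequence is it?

17

Set n(3n−1)/2 = 425, giving 3n² − n − 850 = 0.
So n = (1 + 101) / 6 = 102/6 = 17.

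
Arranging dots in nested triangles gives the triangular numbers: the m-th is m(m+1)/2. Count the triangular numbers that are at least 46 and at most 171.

The n-th triangular number is n(n+1)/2.
Smallest index with value ≥ 46: n = 10 (giving 55).
Largest index with value ≤ 171: n = 18 (giving 171).
Indices 10 through 18: 9 terms.

9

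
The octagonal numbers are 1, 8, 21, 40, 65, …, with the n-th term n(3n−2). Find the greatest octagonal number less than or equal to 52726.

52008

Solve n(3n−2) ≤ 52726 for integer n.
n = 132 gives 52008 ≤ 52726, while n = 133 gives 52801 > 52726; so the answer is 52008.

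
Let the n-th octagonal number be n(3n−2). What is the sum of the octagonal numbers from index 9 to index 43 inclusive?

Σ i(3i−2) = 3Σi² − 2Σi over i = 9..43.
Σi = 946 − 36 = 910 and Σi² = 27434 − 204 = 27230.
3·27230 − 2·910 = 79870.

79870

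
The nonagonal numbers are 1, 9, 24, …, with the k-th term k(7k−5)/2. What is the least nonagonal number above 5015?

Solve n(7n−5)/2 > 5015 for integer n.
The largest n with value ≤ 5015 is 38 (since 4959 ≤ 5015 < 5226), so the first above is n = 39, value 5226.

5226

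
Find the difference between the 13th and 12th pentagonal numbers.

37

Consecutive pentagonal numbers differ by 3n − 2: here 3·13 − 2 = 37.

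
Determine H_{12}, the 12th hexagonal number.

The 12th hexagonal number is n(2n−1) with n = 12.
12·(2·12 − 1) = 12·23 = 276.

276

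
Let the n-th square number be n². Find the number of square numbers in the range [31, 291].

The n-th square number is n².
Smallest index with value ≥ 31: n = 6 (giving 36).
Largest index with value ≤ 291: n = 17 (giving 289).
Indices 6 through 17: 12 terms.

12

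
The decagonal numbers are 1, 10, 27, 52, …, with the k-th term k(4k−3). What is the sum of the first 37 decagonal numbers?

68191

Σ i(4i−3) = 4Σi² − 3Σi over i = 1..37.
Σi = 703 and Σi² = 17575.
4·17575 − 3·703 = 68191.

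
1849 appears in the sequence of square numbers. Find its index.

We need n² = 1849, so n = √1849 = 43.
Check: 43² = 1849. ✓

43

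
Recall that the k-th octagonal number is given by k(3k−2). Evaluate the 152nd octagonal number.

69008

The 152nd octagonal number is n(3n−2) with n = 152.
152·(3·152 − 2) = 152·454 = 69008.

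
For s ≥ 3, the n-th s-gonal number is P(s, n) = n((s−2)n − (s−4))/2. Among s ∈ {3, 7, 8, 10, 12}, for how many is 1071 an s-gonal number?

s = 3: P(3, 45) = 1035 and P(3, 46) = 1081; 1071 is not s-gonal.
s = 7: P(7, 21) = 1071. ✓
s = 8: P(8, 19) = 1045 and P(8, 20) = 1160; 1071 is not s-gonal.
s = 10: P(10, 16) = 976 and P(10, 17) = 1105; 1071 is not s-gonal.
s = 12: P(12, 15) = 1065 and P(12, 16) = 1216; 1071 is not s-gonal.
Hits: s ∈ {7} → 1.

1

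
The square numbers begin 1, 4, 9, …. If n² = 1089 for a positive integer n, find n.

We need n² = 1089, so n = √1089 = 33.

33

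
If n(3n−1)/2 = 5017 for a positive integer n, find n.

Set n(3n−1)/2 = 5017, giving 3n² − n − 10034 = 0.
So n = (1 + 347) / 6 = 348/6 = 58.

58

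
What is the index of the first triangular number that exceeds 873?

Solve n(n+1)/2 > 873 for integer n.
The largest n with value ≤ 873 is 41 (since 861 ≤ 873 < 903), so the first above is n = 42, value 903.

42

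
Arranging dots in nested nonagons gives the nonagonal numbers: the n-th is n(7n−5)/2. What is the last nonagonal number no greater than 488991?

488631

Solve n(7n−5)/2 ≤ 488991 for integer n.
n = 374 gives 488631 ≤ 488991, while n = 375 gives 491250 > 488991; so the answer is 488631.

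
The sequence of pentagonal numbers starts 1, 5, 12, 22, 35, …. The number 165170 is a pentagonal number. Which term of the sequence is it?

332

Set n(3n−1)/2 = 165170, giving 3n² − n − 330340 = 0.
So n = (1 + 1991) / 6 = 1992/6 = 332.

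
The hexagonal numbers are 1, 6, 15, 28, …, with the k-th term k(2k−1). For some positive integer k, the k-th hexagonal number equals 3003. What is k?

Set n(2n−1) = 3003, giving 2n² − n − 3003 = 0.
The discriminant is 1 + 8·3003 = 24025, and √24025 = 155.
So n = (1 + 155) / 4 = 156/4 = 39.

39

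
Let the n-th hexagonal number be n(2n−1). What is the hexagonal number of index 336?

225456

The 336th hexagonal number is n(2n−1) with n = 336.
336·(2·336 − 1) = 336·671 = 225456.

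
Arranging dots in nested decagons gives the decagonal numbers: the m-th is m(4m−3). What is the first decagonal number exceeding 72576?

73576

Solve n(4n−3) > 72576 for integer n.
The largest n with value ≤ 72576 is 135 (since 72495 ≤ 72576 < 73576), so the first above is n = 136, value 73576.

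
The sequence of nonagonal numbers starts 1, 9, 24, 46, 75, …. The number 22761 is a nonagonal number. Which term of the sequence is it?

Set n(7n−5)/2 = 22761, giving 7n² − 5n − 45522 = 0.
The discriminant is 25 + 56·22761 = 1274641, and √1274641 = 1129.
So n = (5 + 1129) / 14 = 1134/14 = 81.
Check: 81·(7·81 − 5)/2 = 22761. ✓

81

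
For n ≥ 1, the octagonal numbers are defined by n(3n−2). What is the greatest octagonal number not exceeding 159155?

158240

Solve n(3n−2) ≤ 159155 for integer n.
n = 230 gives 158240 ≤ 159155, while n = 231 gives 159621 > 159155; so the answer is 158240.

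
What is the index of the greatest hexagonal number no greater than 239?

Solve n(2n−1) ≤ 239 for integer n.
n = 11 gives 231 ≤ 239, while n = 12 gives 276 > 239; so the answer is index 11.

11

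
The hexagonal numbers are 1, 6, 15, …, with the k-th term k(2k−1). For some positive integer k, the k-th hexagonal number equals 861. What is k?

21

Set n(2n−1) = 861, giving 2n² − n − 861 = 0.
The discriminant is 1 + 8·861 = 6889, and √6889 = 83.
So n = (1 + 83) / 4 = 84/4 = 21.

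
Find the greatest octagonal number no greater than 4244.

Solve n(3n−2) ≤ 4244 for integer n.
n = 37 gives 4033 ≤ 4244, while n = 38 gives 4256 > 4244; so the answer is 4033.

4033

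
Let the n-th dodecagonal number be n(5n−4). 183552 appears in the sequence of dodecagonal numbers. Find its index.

Set n(5n−4) = 183552, giving 5n² − 4n − 183552 = 0.
So n = (4 + 1916) / 10 = 1920/10 = 192.
Check: 192·(5·192 − 4) = 183552. ✓

192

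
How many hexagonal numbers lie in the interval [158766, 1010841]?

430

The n-th hexagonal number is n(2n−1).
Smallest index with value ≥ 158766: n = 282 (giving 158766).
Largest index with value ≤ 1010841: n = 711 (giving 1010331).
Indices 282 through 711: 430 terms.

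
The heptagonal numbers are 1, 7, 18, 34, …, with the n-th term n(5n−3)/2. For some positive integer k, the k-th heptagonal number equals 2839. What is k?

34

Set n(5n−3)/2 = 2839, giving 5n² − 3n − 5678 = 0.
The discriminant is 9 + 40·2839 = 113569, and √113569 = 337.
So n = (3 + 337) / 10 = 340/10 = 34.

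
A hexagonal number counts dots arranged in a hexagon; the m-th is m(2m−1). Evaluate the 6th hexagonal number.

The 6th hexagonal number is n(2n−1) with n = 6.
6·(2·6 − 1) = 6·11 = 66.

66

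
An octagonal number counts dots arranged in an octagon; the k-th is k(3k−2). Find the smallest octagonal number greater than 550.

560

Solve n(3n−2) > 550 for integer n.
The largest n with value ≤ 550 is 13 (since 481 ≤ 550 < 560), so the first above is n = 14, value 560.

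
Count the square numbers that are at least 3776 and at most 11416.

45

The n-th square number is n².
Smallest index with value ≥ 3776: n = 62 (giving 3844).
Largest index with value ≤ 11416: n = 106 (giving 11236).
Indices 62 through 106: 45 terms.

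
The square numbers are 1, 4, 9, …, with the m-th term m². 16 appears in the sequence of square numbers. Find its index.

4

We need n² = 16, so n = √16 = 4.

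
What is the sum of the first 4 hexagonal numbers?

50

Σ i(2i−1) = 2Σi² − Σi over i = 1..4.
Σi = 10 and Σi² = 30.
2·30 − 1·10 = 50.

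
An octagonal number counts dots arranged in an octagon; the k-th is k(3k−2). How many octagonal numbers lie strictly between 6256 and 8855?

The n-th octagonal number is n(3n−2).
Smallest index with value > 6256: n = 47 (giving 6533).
Largest index with value < 8855: n = 54 (giving 8640).
Indices 47 through 54: 8 terms.

8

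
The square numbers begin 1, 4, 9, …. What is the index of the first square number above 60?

Solve n² > 60 for integer n.
The largest n with value ≤ 60 is 7 (since 49 ≤ 60 < 64), so the first above is n = 8, value 64.

8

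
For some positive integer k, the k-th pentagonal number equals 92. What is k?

8

Set n(3n−1)/2 = 92, giving 3n² − n − 184 = 0.
The discriminant is 1 + 24·92 = 2209, and √2209 = 47.
So n = (1 + 47) / 6 = 48/6 = 8.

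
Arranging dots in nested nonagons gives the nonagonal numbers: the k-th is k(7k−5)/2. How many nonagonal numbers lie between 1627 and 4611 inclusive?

15

The n-th nonagonal number is n(7n−5)/2.
Smallest index with value ≥ 1627: n = 22 (giving 1639).
Largest index with value ≤ 4611: n = 36 (giving 4446).
Indices 22 through 36: 15 terms.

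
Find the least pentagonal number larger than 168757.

169176

Solve n(3n−1)/2 > 168757 for integer n.
The largest n with value ≤ 168757 is 335 (since 168170 ≤ 168757 < 169176), so the first above is n = 336, value 169176.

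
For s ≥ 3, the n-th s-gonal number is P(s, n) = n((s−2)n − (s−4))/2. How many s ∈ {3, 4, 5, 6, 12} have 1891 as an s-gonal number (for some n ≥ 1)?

s = 3: P(3, 61) = 1891. ✓
s = 4: P(4, 43) = 1849 and P(4, 44) = 1936; 1891 is not s-gonal.
s = 5: P(5, 35) = 1820 and P(5, 36) = 1926; 1891 is not s-gonal.
s = 6: P(6, 31) = 1891. ✓
s = 12: P(12, 19) = 1729 and P(12, 20) = 1920; 1891 is not s-gonal.
Hits: s ∈ {3, 6} → 2.

2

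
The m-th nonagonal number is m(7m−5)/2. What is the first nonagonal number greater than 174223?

Solve n(7n−5)/2 > 174223 for integer n.
The largest n with value ≤ 174223 is 223 (since 173494 ≤ 174223 < 175056), so the first above is n = 224, value 175056.

175056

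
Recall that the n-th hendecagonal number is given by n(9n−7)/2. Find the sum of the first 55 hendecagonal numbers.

251020

Σ i(9i−7)/2 = (9Σi² − 7Σi) / 2 over i = 1..55.
Σi = 1540 and Σi² = 56980.
(9·56980 − 7·1540) / 2 = 502040/2 = 251020.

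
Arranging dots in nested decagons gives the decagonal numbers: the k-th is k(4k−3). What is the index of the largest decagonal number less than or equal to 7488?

Solve n(4n−3) ≤ 7488 for integer n.
n = 43 gives 7267 ≤ 7488, while n = 44 gives 7612 > 7488; so the answer is index 43.

43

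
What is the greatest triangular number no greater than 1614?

1596

Solve n(n+1)/2 ≤ 1614 for integer n.
n = 56 gives 1596 ≤ 1614, while n = 57 gives 1653 > 1614; so the answer is 1596.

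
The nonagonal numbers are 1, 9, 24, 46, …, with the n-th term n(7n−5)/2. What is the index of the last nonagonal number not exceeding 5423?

39

Solve n(7n−5)/2 ≤ 5423 for integer n.
n = 39 gives 5226 ≤ 5423, while n = 40 gives 5500 > 5423; so the answer is index 39.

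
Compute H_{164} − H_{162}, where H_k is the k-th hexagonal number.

1302

164·(2·164 − 1) = 53628 and 162·(2·162 − 1) = 52326.
Difference: 53628 − 52326 = 1302.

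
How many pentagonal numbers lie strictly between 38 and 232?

7

The n-th pentagonal number is n(3n−1)/2.
Smallest index with value > 38: n = 6 (giving 51).
Largest index with value < 232: n = 12 (giving 210).
Indices 6 through 12: 7 terms.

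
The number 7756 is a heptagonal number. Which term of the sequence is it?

56

Set n(5n−3)/2 = 7756, giving 5n² − 3n − 15512 = 0.
The discriminant is 9 + 40·7756 = 310249, and √310249 = 557.
So n = (3 + 557) / 10 = 560/10 = 56.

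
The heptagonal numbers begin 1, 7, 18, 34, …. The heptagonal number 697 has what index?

Set n(5n−3)/2 = 697, giving 5n² − 3n − 1394 = 0.
The discriminant is 9 + 40·697 = 27889, and √27889 = 167.
So n = (3 + 167) / 10 = 170/10 = 17.
Check: 17·(5·17 − 3)/2 = 697. ✓

17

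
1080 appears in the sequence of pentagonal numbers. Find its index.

27

Set n(3n−1)/2 = 1080, giving 3n² − n − 2160 = 0.
The discriminant is 1 + 24·1080 = 25921, and √25921 = 161.
So n = (1 + 161) / 6 = 162/6 = 27.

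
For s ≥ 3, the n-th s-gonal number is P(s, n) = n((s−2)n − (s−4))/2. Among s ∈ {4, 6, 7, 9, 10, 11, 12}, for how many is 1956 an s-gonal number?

1

s = 4: P(4, 44) = 1936 and P(4, 45) = 2025; 1956 is not s-gonal.
s = 6: P(6, 31) = 1891 and P(6, 32) = 2016; 1956 is not s-gonal.
s = 7: P(7, 28) = 1918 and P(7, 29) = 2059; 1956 is not s-gonal.
s = 9: P(9, 24) = 1956. ✓
s = 10: P(10, 22) = 1870 and P(10, 23) = 2047; 1956 is not s-gonal.
s = 11: P(11, 21) = 1911 and P(11, 22) = 2101; 1956 is not s-gonal.
s = 12: P(12, 20) = 1920 and P(12, 21) = 2121; 1956 is not s-gonal.
Hits: s ∈ {9} → 1.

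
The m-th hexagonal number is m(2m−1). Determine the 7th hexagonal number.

91

The 7th hexagonal number is n(2n−1) with n = 7.
7·(2·7 − 1) = 7·13 = 91.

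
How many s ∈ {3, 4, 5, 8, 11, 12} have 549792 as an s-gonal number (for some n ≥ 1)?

1

s = 3: P(3, 1048) = 549676 and P(3, 1049) = 550725; 549792 is not s-gonal.
s = 4: P(4, 741) = 549081 and P(4, 742) = 550564; 549792 is not s-gonal.
s = 5: P(5, 605) = 548735 and P(5, 606) = 550551; 549792 is not s-gonal.
s = 8: P(8, 428) = 548696 and P(8, 429) = 551265; 549792 is not s-gonal.
s = 11: P(11, 349) = 546883 and P(11, 350) = 550025; 549792 is not s-gonal.
s = 12: P(12, 332) = 549792. ✓
Hits: s ∈ {12} → 1.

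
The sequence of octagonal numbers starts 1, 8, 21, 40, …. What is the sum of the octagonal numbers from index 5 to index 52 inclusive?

141864

Σ i(3i−2) = 3Σi² − 2Σi over i = 5..52.
Σi = 1378 − 10 = 1368 and Σi² = 48230 − 30 = 48200.
3·48200 − 2·1368 = 141864.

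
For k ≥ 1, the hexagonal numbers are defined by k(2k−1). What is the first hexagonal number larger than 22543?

22791

Solve n(2n−1) > 22543 for integer n.
The largest n with value ≤ 22543 is 106 (since 22366 ≤ 22543 < 22791), so the first above is n = 107, value 22791.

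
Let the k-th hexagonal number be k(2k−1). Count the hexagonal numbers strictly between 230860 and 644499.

227

The n-th hexagonal number is n(2n−1).
Smallest index with value > 230860: n = 341 (giving 232221).
Largest index with value < 644499: n = 567 (giving 642411).
Indices 341 through 567: 227 terms.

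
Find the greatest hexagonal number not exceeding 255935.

Solve n(2n−1) ≤ 255935 for integer n.
n = 357 gives 254541 ≤ 255935, while n = 358 gives 255970 > 255935; so the answer is 254541.

254541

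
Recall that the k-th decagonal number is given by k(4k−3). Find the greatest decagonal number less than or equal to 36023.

Solve n(4n−3) ≤ 36023 for integer n.
n = 95 gives 35815 ≤ 36023, while n = 96 gives 36576 > 36023; so the answer is 35815.

35815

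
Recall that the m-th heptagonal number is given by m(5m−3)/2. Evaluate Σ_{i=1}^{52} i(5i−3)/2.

Σ i(5i−3)/2 = (5Σi² − 3Σi) / 2 over i = 1..52.
Σi = 1378 and Σi² = 48230.
(5·48230 − 3·1378) / 2 = 237016/2 = 118508.

118508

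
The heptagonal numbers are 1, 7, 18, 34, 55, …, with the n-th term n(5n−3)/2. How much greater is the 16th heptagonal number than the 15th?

Consecutive heptagonal numbers differ by 5n − 4: here 5·16 − 4 = 76.

76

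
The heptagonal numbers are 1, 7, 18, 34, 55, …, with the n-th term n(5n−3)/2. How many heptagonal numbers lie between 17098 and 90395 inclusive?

108

The n-th heptagonal number is n(5n−3)/2.
Smallest index with value ≥ 17098: n = 83 (giving 17098).
Largest index with value ≤ 90395: n = 190 (giving 89965).
Indices 83 through 190: 108 terms.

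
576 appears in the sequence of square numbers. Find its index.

24

We need n² = 576, so n = √576 = 24.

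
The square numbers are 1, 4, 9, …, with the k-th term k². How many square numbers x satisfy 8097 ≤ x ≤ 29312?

The n-th square number is n².
Smallest index with value ≥ 8097: n = 90 (giving 8100).
Largest index with value ≤ 29312: n = 171 (giving 29241).
Indices 90 through 171: 82 terms.

82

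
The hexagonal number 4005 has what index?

45

Set n(2n−1) = 4005, giving 2n² − n − 4005 = 0.
The discriminant is 1 + 8·4005 = 32041, and √32041 = 179.
So n = (1 + 179) / 4 = 180/4 = 45.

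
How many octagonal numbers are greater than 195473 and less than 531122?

The n-th octagonal number is n(3n−2).
Smallest index with value > 195473: n = 256 (giving 196096).
Largest index with value < 531122: n = 421 (giving 530881).
Indices 256 through 421: 166 terms.

166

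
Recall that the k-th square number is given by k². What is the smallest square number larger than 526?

529

Solve n² > 526 for integer n.
The largest n with value ≤ 526 is 22 (since 484 ≤ 526 < 529), so the first above is n = 23, value 529.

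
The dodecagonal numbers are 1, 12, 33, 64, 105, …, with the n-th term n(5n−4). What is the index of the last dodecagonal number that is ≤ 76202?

Solve n(5n−4) ≤ 76202 for integer n.
n = 123 gives 75153 ≤ 76202, while n = 124 gives 76384 > 76202; so the answer is index 123.

123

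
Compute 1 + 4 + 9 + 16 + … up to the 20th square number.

2870

Σ_{i=1}^{20} i² = 20·21·41/6 = 2870.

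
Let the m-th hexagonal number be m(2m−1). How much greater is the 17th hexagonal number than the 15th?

126

17·(2·17 − 1) = 561 and 15·(2·15 − 1) = 435.
Difference: 561 − 435 = 126.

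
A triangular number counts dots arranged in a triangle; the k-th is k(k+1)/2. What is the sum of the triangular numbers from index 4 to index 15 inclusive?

670

Σ i(i+1)/2 = (Σi² + Σi) / 2 over i = 4..15.
Σi = 120 − 6 = 114 and Σi² = 1240 − 14 = 1226.
(1·1226 + 1·114) / 2 = 1340/2 = 670.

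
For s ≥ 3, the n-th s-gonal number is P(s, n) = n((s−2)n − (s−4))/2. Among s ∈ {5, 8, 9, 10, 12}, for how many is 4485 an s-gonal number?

1

s = 5: P(5, 54) = 4347 and P(5, 55) = 4510; 4485 is not s-gonal.
s = 8: P(8, 39) = 4485. ✓
s = 9: P(9, 36) = 4446 and P(9, 37) = 4699; 4485 is not s-gonal.
s = 10: P(10, 33) = 4257 and P(10, 34) = 4522; 4485 is not s-gonal.
s = 12: P(12, 30) = 4380 and P(12, 31) = 4681; 4485 is not s-gonal.
Hits: s ∈ {8} → 1.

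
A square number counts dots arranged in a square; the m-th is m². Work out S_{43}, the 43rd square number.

The 43rd square number is n² with n = 43.
43² = 1849.

1849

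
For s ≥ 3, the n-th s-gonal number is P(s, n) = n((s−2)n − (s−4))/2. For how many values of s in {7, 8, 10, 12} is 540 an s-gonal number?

s = 7: P(7, 15) = 540. ✓
s = 8: P(8, 13) = 481 and P(8, 14) = 560; 540 is not s-gonal.
s = 10: P(10, 12) = 540. ✓
s = 12: P(12, 10) = 460 and P(12, 11) = 561; 540 is not s-gonal.
Hits: s ∈ {7, 10} → 2.

2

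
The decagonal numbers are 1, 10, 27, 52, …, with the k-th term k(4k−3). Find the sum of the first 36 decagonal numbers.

62826

Σ i(4i−3) = 4Σi² − 3Σi over i = 1..36.
Σi = 666 and Σi² = 16206.
4·16206 − 3·666 = 62826.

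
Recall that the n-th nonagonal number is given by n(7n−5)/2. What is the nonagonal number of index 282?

The 282nd nonagonal number is n(7n−5)/2 with n = 282.
282·(7·282 − 5)/2 = 282·1969/2 = 277629.

277629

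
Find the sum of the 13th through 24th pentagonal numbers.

Σ i(3i−1)/2 = (3Σi² − Σi) / 2 over i = 13..24.
Σi = 300 − 78 = 222 and Σi² = 4900 − 650 = 4250.
(3·4250 − 1·222) / 2 = 12528/2 = 6264.

6264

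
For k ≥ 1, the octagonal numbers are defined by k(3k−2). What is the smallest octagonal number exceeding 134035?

134408

Solve n(3n−2) > 134035 for integer n.
The largest n with value ≤ 134035 is 211 (since 133141 ≤ 134035 < 134408), so the first above is n = 212, value 134408.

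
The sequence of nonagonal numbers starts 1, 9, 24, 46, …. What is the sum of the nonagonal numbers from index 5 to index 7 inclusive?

340

Σ i(7i−5)/2 = (7Σi² − 5Σi) / 2 over i = 5..7.
Σi = 28 − 10 = 18 and Σi² = 140 − 30 = 110.
(7·110 − 5·18) / 2 = 680/2 = 340.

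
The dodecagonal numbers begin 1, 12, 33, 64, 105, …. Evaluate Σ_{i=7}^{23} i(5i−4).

20145

Σ i(5i−4) = 5Σi² − 4Σi over i = 7..23.
Σi = 276 − 21 = 255 and Σi² = 4324 − 91 = 4233.
5·4233 − 4·255 = 20145.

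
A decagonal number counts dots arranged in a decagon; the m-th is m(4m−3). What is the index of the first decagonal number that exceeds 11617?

Solve n(4n−3) > 11617 for integer n.
The largest n with value ≤ 11617 is 54 (since 11502 ≤ 11617 < 11935), so the first above is n = 55, value 11935.

55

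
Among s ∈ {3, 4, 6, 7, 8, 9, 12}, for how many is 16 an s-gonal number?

s = 3: P(3, 5) = 15 and P(3, 6) = 21; 16 is not s-gonal.
s = 4: P(4, 4) = 16. ✓
s = 6: P(6, 3) = 15 and P(6, 4) = 28; 16 is not s-gonal.
s = 7: P(7, 2) = 7 and P(7, 3) = 18; 16 is not s-gonal.
s = 8: P(8, 2) = 8 and P(8, 3) = 21; 16 is not s-gonal.
s = 9: P(9, 2) = 9 and P(9, 3) = 24; 16 is not s-gonal.
s = 12: P(12, 2) = 12 and P(12, 3) = 33; 16 is not s-gonal.
Hits: s ∈ {4} → 1.

1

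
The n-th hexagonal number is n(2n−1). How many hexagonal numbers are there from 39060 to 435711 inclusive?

328

The n-th hexagonal number is n(2n−1).
Smallest index with value ≥ 39060: n = 140 (giving 39060).
Largest index with value ≤ 435711: n = 467 (giving 435711).
Indices 140 through 467: 328 terms.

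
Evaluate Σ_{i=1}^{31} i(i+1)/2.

5456

Σ i(i+1)/2 = (Σi² + Σi) / 2 over i = 1..31.
Σi = 496 and Σi² = 10416.
(1·10416 + 1·496) / 2 = 10912/2 = 5456.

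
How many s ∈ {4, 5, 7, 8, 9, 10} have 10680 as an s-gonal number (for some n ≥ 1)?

s = 4: P(4, 103) = 10609 and P(4, 104) = 10816; 10680 is not s-gonal.
s = 5: P(5, 84) = 10542 and P(5, 85) = 10795; 10680 is not s-gonal.
s = 7: P(7, 65) = 10465 and P(7, 66) = 10791; 10680 is not s-gonal.
s = 8: P(8, 60) = 10680. ✓
s = 9: P(9, 55) = 10450 and P(9, 56) = 10836; 10680 is not s-gonal.
s = 10: P(10, 52) = 10660 and P(10, 53) = 11077; 10680 is not s-gonal.
Hits: s ∈ {8} → 1.

1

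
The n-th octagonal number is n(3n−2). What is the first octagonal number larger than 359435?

Solve n(3n−2) > 359435 for integer n.
The largest n with value ≤ 359435 is 346 (since 358456 ≤ 359435 < 360533), so the first above is n = 347, value 360533.

360533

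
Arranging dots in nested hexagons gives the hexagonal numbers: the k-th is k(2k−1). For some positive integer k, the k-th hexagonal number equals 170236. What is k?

Set n(2n−1) = 170236, giving 2n² − n − 170236 = 0.
So n = (1 + 1167) / 4 = 1168/4 = 292.

292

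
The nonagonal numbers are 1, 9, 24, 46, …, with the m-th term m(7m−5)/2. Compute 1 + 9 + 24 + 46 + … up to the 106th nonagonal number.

Σ i(7i−5)/2 = (7Σi² − 5Σi) / 2 over i = 1..106.
Σi = 5671 and Σi² = 402641.
(7·402641 − 5·5671) / 2 = 2790132/2 = 1395066.

1395066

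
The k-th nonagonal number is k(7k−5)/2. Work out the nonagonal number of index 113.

44409

113·(7·113 − 5)/2 = 113·786/2 = 113·393 = 44409.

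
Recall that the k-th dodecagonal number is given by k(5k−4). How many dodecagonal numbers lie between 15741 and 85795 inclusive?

The n-th dodecagonal number is n(5n−4).
Smallest index with value ≥ 15741: n = 57 (giving 16017).
Largest index with value ≤ 85795: n = 131 (giving 85281).
Indices 57 through 131: 75 terms.

75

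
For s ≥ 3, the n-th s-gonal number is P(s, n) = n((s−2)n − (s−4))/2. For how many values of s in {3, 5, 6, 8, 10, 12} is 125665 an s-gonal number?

s = 3: P(3, 500) = 125250 and P(3, 501) = 125751; 125665 is not s-gonal.
s = 5: P(5, 289) = 125137 and P(5, 290) = 126005; 125665 is not s-gonal.
s = 6: P(6, 250) = 124750 and P(6, 251) = 125751; 125665 is not s-gonal.
s = 8: P(8, 205) = 125665. ✓
s = 10: P(10, 177) = 124785 and P(10, 178) = 126202; 125665 is not s-gonal.
s = 12: P(12, 158) = 124188 and P(12, 159) = 125769; 125665 is not s-gonal.
Hits: s ∈ {8} → 1.

1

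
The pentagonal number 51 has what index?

6

Set n(3n−1)/2 = 51, giving 3n² − n − 102 = 0.
The discriminant is 1 + 24·51 = 1225, and √1225 = 35.
So n = (1 + 35) / 6 = 36/6 = 6.
Check: 6·(3·6 − 1)/2 = 51. ✓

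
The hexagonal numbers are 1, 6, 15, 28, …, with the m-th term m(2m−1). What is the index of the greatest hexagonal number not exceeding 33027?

Solve n(2n−1) ≤ 33027 for integer n.
n = 128 gives 32640 ≤ 33027, while n = 129 gives 33153 > 33027; so the answer is index 128.

128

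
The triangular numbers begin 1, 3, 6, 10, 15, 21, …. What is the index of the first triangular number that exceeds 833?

Solve n(n+1)/2 > 833 for integer n.
The largest n with value ≤ 833 is 40 (since 820 ≤ 833 < 861), so the first above is n = 41, value 861.

41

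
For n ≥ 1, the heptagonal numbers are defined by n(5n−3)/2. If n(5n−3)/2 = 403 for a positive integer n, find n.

Set n(5n−3)/2 = 403, giving 5n² − 3n − 806 = 0.
The discriminant is 9 + 40·403 = 16129, and √16129 = 127.
So n = (3 + 127) / 10 = 130/10 = 13.
Check: 13·(5·13 − 3)/2 = 403. ✓

13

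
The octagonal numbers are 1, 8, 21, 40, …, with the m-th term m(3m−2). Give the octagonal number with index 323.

312341

323·(3·323 − 2) = 323·967 = 312341.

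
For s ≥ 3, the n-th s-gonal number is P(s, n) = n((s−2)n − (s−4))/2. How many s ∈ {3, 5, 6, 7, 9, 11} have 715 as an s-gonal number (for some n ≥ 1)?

2

s = 3: P(3, 37) = 703 and P(3, 38) = 741; 715 is not s-gonal.
s = 5: P(5, 22) = 715. ✓
s = 6: P(6, 19) = 703 and P(6, 20) = 780; 715 is not s-gonal.
s = 7: P(7, 17) = 697 and P(7, 18) = 783; 715 is not s-gonal.
s = 9: P(9, 14) = 651 and P(9, 15) = 750; 715 is not s-gonal.
s = 11: P(11, 13) = 715. ✓
Hits: s ∈ {5, 11} → 2.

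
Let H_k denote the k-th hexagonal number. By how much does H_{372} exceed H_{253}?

148631

372·(2·372 − 1) = 276396 and 253·(2·253 − 1) = 127765.
Difference: 276396 − 127765 = 148631.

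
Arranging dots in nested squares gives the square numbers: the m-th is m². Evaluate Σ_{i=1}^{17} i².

Σ_{i=1}^{17} i² = 17·18·35/6 = 1785.

1785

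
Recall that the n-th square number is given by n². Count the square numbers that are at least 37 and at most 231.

9

The n-th square number is n².
Smallest index with value ≥ 37: n = 7 (giving 49).
Largest index with value ≤ 231: n = 15 (giving 225).
Indices 7 through 15: 9 terms.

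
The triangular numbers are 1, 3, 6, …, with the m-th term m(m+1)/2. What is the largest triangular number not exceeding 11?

10

Solve n(n+1)/2 ≤ 11 for integer n.
n = 4 gives 10 ≤ 11, while n = 5 gives 15 > 11; so the answer is 10.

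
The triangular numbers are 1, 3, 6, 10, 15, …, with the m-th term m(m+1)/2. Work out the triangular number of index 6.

The 6th triangular number is n(n+1)/2 with n = 6.
6·7/2 = 42/2 = 21.

21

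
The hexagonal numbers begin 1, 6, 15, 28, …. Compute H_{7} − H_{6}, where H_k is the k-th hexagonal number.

25

Consecutive hexagonal numbers differ by 4n − 3: here 4·7 − 3 = 25.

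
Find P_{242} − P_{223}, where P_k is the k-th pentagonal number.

13243

242·(3·242 − 1)/2 = 87725 and 223·(3·223 − 1)/2 = 74482.
Difference: 87725 − 74482 = 13243.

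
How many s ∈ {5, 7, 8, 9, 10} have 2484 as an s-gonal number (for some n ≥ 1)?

s = 5: P(5, 40) = 2380 and P(5, 41) = 2501; 2484 is not s-gonal.
s = 7: P(7, 31) = 2356 and P(7, 32) = 2512; 2484 is not s-gonal.
s = 8: P(8, 29) = 2465 and P(8, 30) = 2640; 2484 is not s-gonal.
s = 9: P(9, 27) = 2484. ✓
s = 10: P(10, 25) = 2425 and P(10, 26) = 2626; 2484 is not s-gonal.
Hits: s ∈ {9} → 1.

1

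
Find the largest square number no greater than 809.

Solve n² ≤ 809 for integer n.
n = 28 gives 784 ≤ 809, while n = 29 gives 841 > 809; so the answer is 784.

784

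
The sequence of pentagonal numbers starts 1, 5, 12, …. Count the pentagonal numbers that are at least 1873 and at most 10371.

The n-th pentagonal number is n(3n−1)/2.
Smallest index with value ≥ 1873: n = 36 (giving 1926).
Largest index with value ≤ 10371: n = 83 (giving 10292).
Indices 36 through 83: 48 terms.

48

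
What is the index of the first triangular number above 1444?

54

Solve n(n+1)/2 > 1444 for integer n.
The largest n with value ≤ 1444 is 53 (since 1431 ≤ 1444 < 1485), so the first above is n = 54, value 1485.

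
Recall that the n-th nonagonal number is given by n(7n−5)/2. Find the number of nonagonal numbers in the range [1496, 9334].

The n-th nonagonal number is n(7n−5)/2.
Smallest index with value ≥ 1496: n = 22 (giving 1639).
Largest index with value ≤ 9334: n = 52 (giving 9334).
Indices 22 through 52: 31 terms.

31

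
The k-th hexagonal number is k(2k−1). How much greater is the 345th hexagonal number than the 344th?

Consecutive hexagonal numbers differ by 4n − 3: here 4·345 − 3 = 1377.

1377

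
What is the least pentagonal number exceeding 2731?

Solve n(3n−1)/2 > 2731 for integer n.
The largest n with value ≤ 2731 is 42 (since 2625 ≤ 2731 < 2752), so the first above is n = 43, value 2752.

2752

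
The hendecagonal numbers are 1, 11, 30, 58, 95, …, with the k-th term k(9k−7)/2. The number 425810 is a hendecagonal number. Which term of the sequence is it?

Set n(9n−7)/2 = 425810, giving 9n² − 7n − 851620 = 0.
The discriminant is 49 + 72·425810 = 30658369, and √30658369 = 5537.
So n = (7 + 5537) / 18 = 5544/18 = 308.
Check: 308·(9·308 − 7)/2 = 425810. ✓

308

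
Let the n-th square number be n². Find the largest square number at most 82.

Solve n² ≤ 82 for integer n.
n = 9 gives 81 ≤ 82, while n = 10 gives 100 > 82; so the answer is 81.

81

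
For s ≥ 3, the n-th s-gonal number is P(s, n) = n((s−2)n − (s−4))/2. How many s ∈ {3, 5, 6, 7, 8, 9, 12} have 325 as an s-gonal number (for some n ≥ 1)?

3

s = 3: P(3, 25) = 325. ✓
s = 5: P(5, 14) = 287 and P(5, 15) = 330; 325 is not s-gonal.
s = 6: P(6, 13) = 325. ✓
s = 7: P(7, 11) = 286 and P(7, 12) = 342; 325 is not s-gonal.
s = 8: P(8, 10) = 280 and P(8, 11) = 341; 325 is not s-gonal.
s = 9: P(9, 10) = 325. ✓
s = 12: P(12, 8) = 288 and P(12, 9) = 369; 325 is not s-gonal.
Hits: s ∈ {3, 6, 9} → 3.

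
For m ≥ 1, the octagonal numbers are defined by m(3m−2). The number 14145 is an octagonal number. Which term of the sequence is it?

69

Set n(3n−2) = 14145, giving 3n² − 2n − 14145 = 0.
So n = (2 + 412) / 6 = 414/6 = 69.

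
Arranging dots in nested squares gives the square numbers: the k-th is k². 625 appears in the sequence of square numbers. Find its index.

25

We need n² = 625, so n = √625 = 25.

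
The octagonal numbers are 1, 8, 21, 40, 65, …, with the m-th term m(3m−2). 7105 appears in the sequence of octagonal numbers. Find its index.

Set n(3n−2) = 7105, giving 3n² − 2n − 7105 = 0.
The discriminant is 4 + 12·7105 = 85264, and √85264 = 292.
So n = (2 + 292) / 6 = 294/6 = 49.

49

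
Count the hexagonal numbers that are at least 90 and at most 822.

14

The n-th hexagonal number is n(2n−1).
Smallest index with value ≥ 90: n = 7 (giving 91).
Largest index with value ≤ 822: n = 20 (giving 780).
Indices 7 through 20: 14 terms.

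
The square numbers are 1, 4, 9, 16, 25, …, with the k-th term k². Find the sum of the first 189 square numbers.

2268315

Σ_{i=1}^{189} i² = 189·190·379/6 = 2268315.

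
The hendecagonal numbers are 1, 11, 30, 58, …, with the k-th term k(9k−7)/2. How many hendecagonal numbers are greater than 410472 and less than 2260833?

407

The n-th hendecagonal number is n(9n−7)/2.
Smallest index with value > 410472: n = 303 (giving 412080).
Largest index with value < 2260833: n = 709 (giving 2259583).
Indices 303 through 709: 407 terms.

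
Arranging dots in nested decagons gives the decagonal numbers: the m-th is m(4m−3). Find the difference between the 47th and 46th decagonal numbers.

369

Consecutive decagonal numbers differ by 8n − 7: here 8·47 − 7 = 369.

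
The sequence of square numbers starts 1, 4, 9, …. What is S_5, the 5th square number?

25

5² = 25.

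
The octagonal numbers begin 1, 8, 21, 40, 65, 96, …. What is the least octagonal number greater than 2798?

Solve n(3n−2) > 2798 for integer n.
The largest n with value ≤ 2798 is 30 (since 2640 ≤ 2798 < 2821), so the first above is n = 31, value 2821.

2821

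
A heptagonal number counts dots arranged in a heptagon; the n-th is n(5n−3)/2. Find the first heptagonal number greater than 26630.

Solve n(5n−3)/2 > 26630 for integer n.
The largest n with value ≤ 26630 is 103 (since 26368 ≤ 26630 < 26884), so the first above is n = 104, value 26884.

26884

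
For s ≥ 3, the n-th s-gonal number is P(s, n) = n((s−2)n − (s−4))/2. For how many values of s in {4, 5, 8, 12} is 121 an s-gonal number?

1

s = 4: P(4, 11) = 121. ✓
s = 5: P(5, 9) = 117 and P(5, 10) = 145; 121 is not s-gonal.
s = 8: P(8, 6) = 96 and P(8, 7) = 133; 121 is not s-gonal.
s = 12: P(12, 5) = 105 and P(12, 6) = 156; 121 is not s-gonal.
Hits: s ∈ {4} → 1.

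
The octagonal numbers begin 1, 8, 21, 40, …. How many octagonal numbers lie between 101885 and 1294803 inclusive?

The n-th octagonal number is n(3n−2).
Smallest index with value ≥ 101885: n = 185 (giving 102305).
Largest index with value ≤ 1294803: n = 657 (giving 1293633).
Indices 185 through 657: 473 terms.

473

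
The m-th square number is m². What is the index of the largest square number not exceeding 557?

Solve n² ≤ 557 for integer n.
n = 23 gives 529 ≤ 557, while n = 24 gives 576 > 557; so the answer is index 23.

23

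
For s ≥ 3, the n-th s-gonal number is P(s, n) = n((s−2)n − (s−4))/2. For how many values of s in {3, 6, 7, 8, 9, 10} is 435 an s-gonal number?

s = 3: P(3, 29) = 435. ✓
s = 6: P(6, 15) = 435. ✓
s = 7: P(7, 13) = 403 and P(7, 14) = 469; 435 is not s-gonal.
s = 8: P(8, 12) = 408 and P(8, 13) = 481; 435 is not s-gonal.
s = 9: P(9, 11) = 396 and P(9, 12) = 474; 435 is not s-gonal.
s = 10: P(10, 10) = 370 and P(10, 11) = 451; 435 is not s-gonal.
Hits: s ∈ {3, 6} → 2.

2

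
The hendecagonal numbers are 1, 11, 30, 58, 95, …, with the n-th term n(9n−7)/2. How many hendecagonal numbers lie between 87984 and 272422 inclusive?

The n-th hendecagonal number is n(9n−7)/2.
Smallest index with value ≥ 87984: n = 141 (giving 88971).
Largest index with value ≤ 272422: n = 246 (giving 271461).
Indices 141 through 246: 106 terms.

106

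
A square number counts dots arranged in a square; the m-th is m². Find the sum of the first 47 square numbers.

Σ_{i=1}^{47} i² = 47·48·95/6 = 35720.

35720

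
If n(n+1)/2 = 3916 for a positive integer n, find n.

88

Set n(n+1)/2 = 3916, giving n² + n − 7832 = 0.
The discriminant is 1 + 8·3916 = 31329, and √31329 = 177.
So n = (-1 + 177) / 2 = 176/2 = 88.
Check: 88·89/2 = 3916. ✓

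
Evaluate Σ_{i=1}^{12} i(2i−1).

Σ i(2i−1) = 2Σi² − Σi over i = 1..12.
Σi = 78 and Σi² = 650.
2·650 − 1·78 = 1222.

1222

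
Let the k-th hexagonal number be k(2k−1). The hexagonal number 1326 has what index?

26

Set n(2n−1) = 1326, giving 2n² − n − 1326 = 0.
The discriminant is 1 + 8·1326 = 10609, and √10609 = 103.
So n = (1 + 103) / 4 = 104/4 = 26.
Check: 26·(2·26 − 1) = 1326. ✓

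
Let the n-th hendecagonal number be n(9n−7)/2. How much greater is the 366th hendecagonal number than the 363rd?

9831

366·(9·366 − 7)/2 = 601521 and 363·(9·363 − 7)/2 = 591690.
Difference: 601521 − 591690 = 9831.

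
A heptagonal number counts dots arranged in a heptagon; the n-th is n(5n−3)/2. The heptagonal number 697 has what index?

17

Set n(5n−3)/2 = 697, giving 5n² − 3n − 1394 = 0.
The discriminant is 9 + 40·697 = 27889, and √27889 = 167.
So n = (3 + 167) / 10 = 170/10 = 17.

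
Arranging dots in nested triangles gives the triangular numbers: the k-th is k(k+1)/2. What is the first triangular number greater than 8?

Solve n(n+1)/2 > 8 for integer n.
The largest n with value ≤ 8 is 3 (since 6 ≤ 8 < 10), so the first above is n = 4, value 10.

10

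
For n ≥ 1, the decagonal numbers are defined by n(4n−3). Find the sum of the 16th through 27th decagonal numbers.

Σ i(4i−3) = 4Σi² − 3Σi over i = 16..27.
Σi = 378 − 120 = 258 and Σi² = 6930 − 1240 = 5690.
4·5690 − 3·258 = 21986.

21986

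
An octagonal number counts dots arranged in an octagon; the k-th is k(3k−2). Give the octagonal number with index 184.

101200

The 184th octagonal number is n(3n−2) with n = 184.
184·(3·184 − 2) = 184·550 = 101200.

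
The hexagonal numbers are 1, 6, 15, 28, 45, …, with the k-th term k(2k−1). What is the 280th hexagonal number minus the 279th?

Consecutive hexagonal numbers differ by 4n − 3: here 4·280 − 3 = 1117.

1117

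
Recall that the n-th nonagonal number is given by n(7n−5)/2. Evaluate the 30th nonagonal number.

The 30th nonagonal number is n(7n−5)/2 with n = 30.
30·(7·30 − 5)/2 = 30·205/2 = 3075.

3075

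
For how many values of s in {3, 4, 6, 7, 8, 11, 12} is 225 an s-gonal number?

2

s = 3: P(3, 20) = 210 and P(3, 21) = 231; 225 is not s-gonal.
s = 4: P(4, 15) = 225. ✓
s = 6: P(6, 10) = 190 and P(6, 11) = 231; 225 is not s-gonal.
s = 7: P(7, 9) = 189 and P(7, 10) = 235; 225 is not s-gonal.
s = 8: P(8, 9) = 225. ✓
s = 11: P(11, 7) = 196 and P(11, 8) = 260; 225 is not s-gonal.
s = 12: P(12, 7) = 217 and P(12, 8) = 288; 225 is not s-gonal.
Hits: s ∈ {4, 8} → 2.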